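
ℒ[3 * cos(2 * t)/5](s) 3 * s/(5 * (s^2+4))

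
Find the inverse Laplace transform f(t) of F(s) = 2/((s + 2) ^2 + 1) 2*exp(-2*t)*sin(t) 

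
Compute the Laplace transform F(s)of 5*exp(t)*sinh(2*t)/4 5/(2*((s - 1)^2 - 4))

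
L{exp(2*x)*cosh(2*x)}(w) (w - 2)/(w*(w - 4))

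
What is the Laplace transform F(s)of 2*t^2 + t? s^(-2) + 4/s^3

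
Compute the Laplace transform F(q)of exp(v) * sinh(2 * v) 2/((q - 1)^2 - 4)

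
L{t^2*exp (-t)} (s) 2/ (s + 1)^3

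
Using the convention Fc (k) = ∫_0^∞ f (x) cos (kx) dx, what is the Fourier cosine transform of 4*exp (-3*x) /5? 12/ (5*(k^2 + 9) ) 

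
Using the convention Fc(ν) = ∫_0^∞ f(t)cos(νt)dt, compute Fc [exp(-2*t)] 2/(ν^2+4)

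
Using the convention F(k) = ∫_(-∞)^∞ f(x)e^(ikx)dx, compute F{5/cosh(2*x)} 5*pi/(2*cosh(pi*k/4))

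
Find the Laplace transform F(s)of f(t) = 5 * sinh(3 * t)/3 5/(s^2-9)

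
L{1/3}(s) 1/(3 * s)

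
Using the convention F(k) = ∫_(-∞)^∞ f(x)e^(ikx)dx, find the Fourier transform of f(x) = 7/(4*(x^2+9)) 7*pi*exp(-3*Abs(k))/12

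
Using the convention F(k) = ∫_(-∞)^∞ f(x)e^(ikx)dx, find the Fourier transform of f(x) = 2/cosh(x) 2 * pi/cosh(pi * k/2)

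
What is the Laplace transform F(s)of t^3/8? 3/(4*s^4)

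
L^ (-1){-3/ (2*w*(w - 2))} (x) -3*exp (x)*sinh (x)/2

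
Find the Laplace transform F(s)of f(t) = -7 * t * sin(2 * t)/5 -28 * s/(5 * (s^2 + 4)^2)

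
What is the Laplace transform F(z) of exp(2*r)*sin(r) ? 1/((z - 2) ^2 + 1) 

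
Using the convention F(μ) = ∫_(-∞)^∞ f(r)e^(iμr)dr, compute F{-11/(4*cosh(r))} -11*pi/(4*cosh(pi*μ/2))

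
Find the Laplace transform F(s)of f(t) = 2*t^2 4/s^3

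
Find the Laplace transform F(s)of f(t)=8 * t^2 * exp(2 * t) 16/(s - 2)^3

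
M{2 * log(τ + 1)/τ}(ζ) -2 * pi * csc(pi * ζ)/(ζ - 1)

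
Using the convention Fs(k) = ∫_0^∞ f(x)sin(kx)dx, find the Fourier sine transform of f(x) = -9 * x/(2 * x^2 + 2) -9 * pi * exp(-k)/4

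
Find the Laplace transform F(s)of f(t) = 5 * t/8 5/(8 * s^2)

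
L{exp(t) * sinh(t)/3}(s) 1/(3 * s * (s - 2))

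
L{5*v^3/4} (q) 15/ (2*q^4)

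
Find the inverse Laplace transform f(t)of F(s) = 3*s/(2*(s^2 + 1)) 3*cos(t)/2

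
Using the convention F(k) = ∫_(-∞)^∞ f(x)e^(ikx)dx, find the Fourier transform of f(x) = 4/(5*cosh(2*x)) 2*pi/(5*cosh(pi*k/4))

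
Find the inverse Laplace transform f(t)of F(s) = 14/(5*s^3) 7*t^2/5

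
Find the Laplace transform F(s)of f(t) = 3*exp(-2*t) 3/(s + 2)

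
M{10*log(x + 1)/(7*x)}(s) -10*pi*csc(pi*s)/(7*s - 7)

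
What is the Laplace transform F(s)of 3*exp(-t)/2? 3/(2*(s+1))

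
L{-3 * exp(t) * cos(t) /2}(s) 3 * (1 - s) /(2 * ((s - 1) ^2+1) ) 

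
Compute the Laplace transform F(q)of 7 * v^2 14/q^3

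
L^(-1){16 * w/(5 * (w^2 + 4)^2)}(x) 4 * x * sin(2 * x)/5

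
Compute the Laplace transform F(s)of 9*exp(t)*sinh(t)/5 9/(5*s*(s - 2))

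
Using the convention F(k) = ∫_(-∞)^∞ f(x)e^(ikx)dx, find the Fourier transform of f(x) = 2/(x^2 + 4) pi * exp(-2 * Abs(k))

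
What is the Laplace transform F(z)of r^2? 2/z^3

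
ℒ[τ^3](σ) 6/σ^4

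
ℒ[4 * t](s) 4/s^2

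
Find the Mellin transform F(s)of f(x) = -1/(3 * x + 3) -pi * csc(pi * s)/3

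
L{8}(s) 8/s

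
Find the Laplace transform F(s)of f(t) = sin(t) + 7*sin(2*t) 14/(s^2 + 4) + 1/(s^2 + 1)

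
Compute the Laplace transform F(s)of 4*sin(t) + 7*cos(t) 7*s/(s^2 + 1) + 4/(s^2 + 1)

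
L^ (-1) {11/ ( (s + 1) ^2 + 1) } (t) 11*exp (-t)*sin (t) 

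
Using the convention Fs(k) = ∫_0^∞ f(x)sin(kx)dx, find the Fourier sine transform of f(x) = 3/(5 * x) 3 * pi/10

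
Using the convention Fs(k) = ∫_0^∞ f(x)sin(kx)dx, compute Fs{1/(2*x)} pi/4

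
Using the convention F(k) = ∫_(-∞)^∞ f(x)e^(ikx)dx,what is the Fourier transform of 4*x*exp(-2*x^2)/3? sqrt(2)*I*sqrt(pi)*k*exp(-k^2/8)/6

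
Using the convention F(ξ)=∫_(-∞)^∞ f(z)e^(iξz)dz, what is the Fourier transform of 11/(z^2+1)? 11*pi*exp(-Abs(ξ))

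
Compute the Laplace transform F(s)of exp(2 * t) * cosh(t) (s - 2)/((s - 2)^2 - 1)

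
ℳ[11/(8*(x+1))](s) 11*pi*csc(pi*s)/8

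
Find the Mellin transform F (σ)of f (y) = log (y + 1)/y -pi * csc (pi * σ)/ (σ - 1)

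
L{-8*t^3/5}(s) -48/(5*s^4)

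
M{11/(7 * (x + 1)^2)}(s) -11 * pi * (s - 1)/(7 * sin(pi * s))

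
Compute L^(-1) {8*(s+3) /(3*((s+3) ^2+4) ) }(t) 8*exp(-3*t)*cos(2*t) /3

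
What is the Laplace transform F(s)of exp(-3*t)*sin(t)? 1/((s + 3)^2 + 1)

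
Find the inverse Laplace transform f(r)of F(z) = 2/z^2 2 * r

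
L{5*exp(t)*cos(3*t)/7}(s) 5*(s - 1)/(7*((s - 1)^2+9))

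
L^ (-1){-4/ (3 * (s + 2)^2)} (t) -4 * t * exp (-2 * t)/3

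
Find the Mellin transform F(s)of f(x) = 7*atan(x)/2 -7*pi*sec(pi*s/2)/(4*s)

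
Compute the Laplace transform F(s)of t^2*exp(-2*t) 2/(s+2)^3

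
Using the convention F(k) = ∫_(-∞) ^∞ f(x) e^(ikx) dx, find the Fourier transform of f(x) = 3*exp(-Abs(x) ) 6/(k^2+1) 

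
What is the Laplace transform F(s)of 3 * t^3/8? 9/(4 * s^4)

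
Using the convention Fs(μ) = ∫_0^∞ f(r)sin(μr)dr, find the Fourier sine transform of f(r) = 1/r pi/2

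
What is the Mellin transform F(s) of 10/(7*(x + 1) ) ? 10*pi*csc(pi*s) /7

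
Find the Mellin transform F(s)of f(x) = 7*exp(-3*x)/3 7*gamma(s)/(3*3^s)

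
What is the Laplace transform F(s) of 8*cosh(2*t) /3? 8*s/(3*(s^2 - 4) ) 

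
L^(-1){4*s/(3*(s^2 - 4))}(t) 4*cosh(2*t)/3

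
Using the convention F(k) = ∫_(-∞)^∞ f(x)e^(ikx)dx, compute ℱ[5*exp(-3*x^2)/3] 5*sqrt(3)*sqrt(pi)*exp(-k^2/12)/9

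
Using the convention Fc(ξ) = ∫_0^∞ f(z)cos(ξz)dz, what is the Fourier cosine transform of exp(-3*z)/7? 3/(7*(ξ^2 + 9))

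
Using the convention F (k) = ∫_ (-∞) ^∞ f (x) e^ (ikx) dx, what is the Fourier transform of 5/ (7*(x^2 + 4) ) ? 5*pi*exp (-2*Abs (k) ) /14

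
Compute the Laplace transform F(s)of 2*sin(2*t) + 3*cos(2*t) 4/(s^2 + 4) + 3*s/(s^2 + 4)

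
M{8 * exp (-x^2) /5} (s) 4 * gamma (s/2) /5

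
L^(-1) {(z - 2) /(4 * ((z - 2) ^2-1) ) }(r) exp(2 * r) * cosh(r) /4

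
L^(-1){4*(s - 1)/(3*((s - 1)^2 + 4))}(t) 4*exp(t)*cos(2*t)/3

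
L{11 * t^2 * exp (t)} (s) 22/ (s - 1)^3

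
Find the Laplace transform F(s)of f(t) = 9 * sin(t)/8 9/(8 * (s^2 + 1))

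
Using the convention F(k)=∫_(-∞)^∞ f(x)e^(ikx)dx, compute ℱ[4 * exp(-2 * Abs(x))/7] 16/(7 * (k^2+4))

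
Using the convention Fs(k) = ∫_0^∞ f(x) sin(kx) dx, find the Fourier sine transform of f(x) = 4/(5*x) 2*pi/5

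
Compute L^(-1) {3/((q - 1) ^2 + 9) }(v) exp(v)*sin(3*v) 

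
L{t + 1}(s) s^(-2) + 1/s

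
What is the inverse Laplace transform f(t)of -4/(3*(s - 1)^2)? -4*t*exp(t)/3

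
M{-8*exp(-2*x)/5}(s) -2^(3 - s)*gamma(s)/5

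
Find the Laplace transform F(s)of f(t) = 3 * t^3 18/s^4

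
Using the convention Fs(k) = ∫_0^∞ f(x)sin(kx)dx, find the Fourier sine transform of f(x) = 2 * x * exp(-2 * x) 8 * k/(k^2+4)^2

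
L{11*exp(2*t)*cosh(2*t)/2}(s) 11*(s - 2)/(2*s*(s - 4))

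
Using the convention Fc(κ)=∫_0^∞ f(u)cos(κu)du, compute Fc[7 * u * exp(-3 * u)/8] 7 * (9 - κ^2)/(8 * (κ^2+9)^2)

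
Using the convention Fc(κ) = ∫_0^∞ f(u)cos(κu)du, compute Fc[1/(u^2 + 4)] pi*exp(-2*κ)/4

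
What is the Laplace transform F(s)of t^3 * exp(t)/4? 3/(2 * (s - 1)^4)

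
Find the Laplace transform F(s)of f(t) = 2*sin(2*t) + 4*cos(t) 4*s/(s^2 + 1) + 4/(s^2 + 4)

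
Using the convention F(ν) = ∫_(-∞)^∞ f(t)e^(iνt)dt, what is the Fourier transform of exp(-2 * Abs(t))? 4/(ν^2 + 4)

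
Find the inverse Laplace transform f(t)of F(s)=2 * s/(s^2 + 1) 2 * cos(t)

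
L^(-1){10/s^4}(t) 5*t^3/3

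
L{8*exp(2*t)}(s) 8/(s - 2)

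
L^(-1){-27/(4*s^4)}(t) -9*t^3/8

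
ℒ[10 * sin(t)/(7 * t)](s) 10 * atan(1/s)/7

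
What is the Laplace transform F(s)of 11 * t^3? 66/s^4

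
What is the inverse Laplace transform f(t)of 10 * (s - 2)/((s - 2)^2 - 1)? 10 * exp(2 * t) * cosh(t)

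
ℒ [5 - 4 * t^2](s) 5/s - 8/s^3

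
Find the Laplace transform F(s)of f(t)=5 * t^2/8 5/(4 * s^3)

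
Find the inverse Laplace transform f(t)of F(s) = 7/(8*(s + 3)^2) 7*t*exp(-3*t)/8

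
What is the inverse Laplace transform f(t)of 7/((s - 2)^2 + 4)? 7*exp(2*t)*sin(2*t)/2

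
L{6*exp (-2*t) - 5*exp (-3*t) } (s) 6/ (s + 2) - 5/ (s + 3) 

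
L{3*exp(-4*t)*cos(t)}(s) 3*(s+4)/((s+4)^2+1)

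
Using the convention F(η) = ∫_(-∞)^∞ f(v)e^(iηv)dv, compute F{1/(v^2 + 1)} pi*exp(-Abs(η))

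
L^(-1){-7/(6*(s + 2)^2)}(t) -7*t*exp(-2*t)/6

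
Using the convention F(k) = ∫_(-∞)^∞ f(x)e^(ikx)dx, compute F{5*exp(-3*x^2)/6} 5*sqrt(3)*sqrt(pi)*exp(-k^2/12)/18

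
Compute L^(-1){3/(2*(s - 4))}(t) 3*exp(4*t)/2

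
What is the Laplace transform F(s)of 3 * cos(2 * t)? 3 * s/(s^2 + 4)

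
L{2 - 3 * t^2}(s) 2/s - 6/s^3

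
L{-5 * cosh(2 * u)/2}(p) -5 * p/(2 * p^2-8)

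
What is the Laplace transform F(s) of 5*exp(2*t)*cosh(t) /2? 5*(s - 2) /(2*((s - 2) ^2 - 1) ) 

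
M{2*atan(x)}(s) -pi*sec(pi*s/2)/s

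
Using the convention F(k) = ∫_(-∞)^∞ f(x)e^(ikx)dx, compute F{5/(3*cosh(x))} 5*pi/(3*cosh(pi*k/2))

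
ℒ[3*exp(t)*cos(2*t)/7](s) 3*(s - 1)/(7*((s - 1)^2+4))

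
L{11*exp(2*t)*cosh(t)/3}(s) 11*(s - 2)/(3*((s - 2)^2-1))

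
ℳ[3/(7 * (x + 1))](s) 3 * pi * csc(pi * s)/7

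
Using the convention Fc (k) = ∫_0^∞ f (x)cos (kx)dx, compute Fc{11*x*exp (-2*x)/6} 11*(4 - k^2)/ (6*(k^2 + 4)^2)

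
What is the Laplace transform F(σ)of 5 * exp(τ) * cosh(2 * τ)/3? 5 * (σ - 1)/(3 * ((σ - 1)^2 - 4))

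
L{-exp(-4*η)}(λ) -1/(λ + 4)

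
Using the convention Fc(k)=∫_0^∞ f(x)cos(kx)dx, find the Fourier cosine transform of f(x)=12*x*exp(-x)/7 12*(1 - k^2)/(7*(k^2 + 1)^2)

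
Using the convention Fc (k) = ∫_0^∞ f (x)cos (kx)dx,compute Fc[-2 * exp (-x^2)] -sqrt (pi) * exp (-k^2/4)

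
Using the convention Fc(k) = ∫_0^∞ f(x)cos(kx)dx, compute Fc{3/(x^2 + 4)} 3 * pi * exp(-2 * k)/4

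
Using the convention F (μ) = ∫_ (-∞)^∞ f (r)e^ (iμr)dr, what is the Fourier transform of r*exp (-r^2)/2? I*sqrt (pi)*μ*exp (-μ^2/4)/4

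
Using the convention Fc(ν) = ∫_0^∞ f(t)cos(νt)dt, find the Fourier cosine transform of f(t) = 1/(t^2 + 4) pi*exp(-2*ν)/4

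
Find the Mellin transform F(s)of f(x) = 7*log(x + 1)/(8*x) -7*pi*csc(pi*s)/(8*s - 8)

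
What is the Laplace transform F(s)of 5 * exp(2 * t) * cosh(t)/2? 5 * (s - 2)/(2 * ((s - 2)^2 - 1))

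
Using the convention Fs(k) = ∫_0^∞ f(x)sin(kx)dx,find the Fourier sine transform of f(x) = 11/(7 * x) 11 * pi/14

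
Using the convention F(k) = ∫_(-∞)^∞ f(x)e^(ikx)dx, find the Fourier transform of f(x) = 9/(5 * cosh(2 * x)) 9 * pi/(10 * cosh(pi * k/4))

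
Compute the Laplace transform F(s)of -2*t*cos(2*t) 2*(4 - s^2)/(s^2 + 4)^2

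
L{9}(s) 9/s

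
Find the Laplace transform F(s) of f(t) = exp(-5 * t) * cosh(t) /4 (s + 5) /(4 * ((s + 5) ^2 - 1) ) 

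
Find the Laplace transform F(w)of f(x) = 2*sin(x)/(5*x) 2*atan(1/w)/5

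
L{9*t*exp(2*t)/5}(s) 9/(5*(s - 2)^2)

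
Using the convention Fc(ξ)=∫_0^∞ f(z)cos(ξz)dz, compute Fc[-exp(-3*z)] -3/(ξ^2 + 9)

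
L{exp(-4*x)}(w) 1/(w + 4)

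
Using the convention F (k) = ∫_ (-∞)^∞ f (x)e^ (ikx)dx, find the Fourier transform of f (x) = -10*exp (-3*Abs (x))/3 -20/ (k^2 + 9)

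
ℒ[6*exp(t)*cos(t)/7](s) 6*(s - 1)/(7*((s - 1)^2 + 1))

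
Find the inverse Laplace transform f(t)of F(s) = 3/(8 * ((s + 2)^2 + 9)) exp(-2 * t) * sin(3 * t)/8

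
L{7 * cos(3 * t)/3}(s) 7 * s/(3 * (s^2+9))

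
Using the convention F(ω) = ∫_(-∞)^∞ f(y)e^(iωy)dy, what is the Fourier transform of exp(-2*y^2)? sqrt(2)*sqrt(pi)*exp(-ω^2/8)/2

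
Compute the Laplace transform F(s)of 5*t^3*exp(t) 30/(s - 1)^4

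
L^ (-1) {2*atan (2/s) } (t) 2*sin (2*t) /t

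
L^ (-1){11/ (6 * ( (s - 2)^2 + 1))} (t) 11 * exp (2 * t) * sin (t)/6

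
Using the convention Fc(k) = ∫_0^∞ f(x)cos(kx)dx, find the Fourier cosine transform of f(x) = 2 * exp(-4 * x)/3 8/(3 * (k^2 + 16))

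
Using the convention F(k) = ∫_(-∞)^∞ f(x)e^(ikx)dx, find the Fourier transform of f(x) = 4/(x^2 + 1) 4*pi*exp(-Abs(k))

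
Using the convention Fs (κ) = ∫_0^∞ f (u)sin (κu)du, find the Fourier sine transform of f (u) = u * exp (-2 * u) 4 * κ/ (κ^2 + 4)^2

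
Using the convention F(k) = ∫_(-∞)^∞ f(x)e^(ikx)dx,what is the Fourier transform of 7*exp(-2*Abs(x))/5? 28/(5*(k^2 + 4))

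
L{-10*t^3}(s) -60/s^4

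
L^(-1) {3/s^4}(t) t^3/2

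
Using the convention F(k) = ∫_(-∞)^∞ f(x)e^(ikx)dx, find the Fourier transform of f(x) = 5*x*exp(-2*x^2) 5*sqrt(2)*I*sqrt(pi)*k*exp(-k^2/8)/8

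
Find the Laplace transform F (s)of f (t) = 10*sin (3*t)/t 10*atan (3/s)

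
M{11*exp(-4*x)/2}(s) 11*gamma(s)/(2*2^(2*s))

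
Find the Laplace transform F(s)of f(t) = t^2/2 s^(-3)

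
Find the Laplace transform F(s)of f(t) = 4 4/s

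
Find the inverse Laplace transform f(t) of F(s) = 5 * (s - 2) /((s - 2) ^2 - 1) 5 * exp(2 * t) * cosh(t) 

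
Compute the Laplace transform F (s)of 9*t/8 9/ (8*s^2)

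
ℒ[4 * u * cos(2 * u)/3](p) 4 * (p^2 - 4)/(3 * (p^2 + 4)^2)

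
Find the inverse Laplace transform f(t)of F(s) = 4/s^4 2 * t^3/3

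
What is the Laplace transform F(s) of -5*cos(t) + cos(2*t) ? s/(s^2 + 4) - 5*s/(s^2 + 1) 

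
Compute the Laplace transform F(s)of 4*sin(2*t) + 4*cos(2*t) 4*s/(s^2 + 4) + 8/(s^2 + 4)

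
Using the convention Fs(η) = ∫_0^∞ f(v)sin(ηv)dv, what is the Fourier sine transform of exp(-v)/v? atan(η)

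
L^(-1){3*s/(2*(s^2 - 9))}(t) 3*cosh(3*t)/2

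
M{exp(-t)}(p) gamma(p)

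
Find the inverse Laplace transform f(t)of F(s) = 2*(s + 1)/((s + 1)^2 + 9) 2*exp(-t)*cos(3*t)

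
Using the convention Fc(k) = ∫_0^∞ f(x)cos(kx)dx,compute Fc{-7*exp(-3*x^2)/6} -7*sqrt(3)*sqrt(pi)*exp(-k^2/12)/36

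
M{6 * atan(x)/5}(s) -3 * pi * sec(pi * s/2)/(5 * s)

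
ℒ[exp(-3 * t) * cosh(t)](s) (s + 3)/((s + 3)^2 - 1)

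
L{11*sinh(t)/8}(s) 11/(8*(s^2 - 1))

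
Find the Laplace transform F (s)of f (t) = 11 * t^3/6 11/s^4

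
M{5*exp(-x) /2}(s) 5*gamma(s) /2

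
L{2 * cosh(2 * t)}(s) 2 * s/(s^2 - 4)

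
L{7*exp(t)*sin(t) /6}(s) 7/(6*((s - 1) ^2 + 1) ) 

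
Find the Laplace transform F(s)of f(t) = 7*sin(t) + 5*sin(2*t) 7/(s^2 + 1) + 10/(s^2 + 4)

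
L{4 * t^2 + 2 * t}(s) 2/s^2 + 8/s^3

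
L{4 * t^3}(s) 24/s^4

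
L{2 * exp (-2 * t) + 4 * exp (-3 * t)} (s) 2/ (s + 2) + 4/ (s + 3)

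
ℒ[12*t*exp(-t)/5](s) 12/(5*(s + 1)^2)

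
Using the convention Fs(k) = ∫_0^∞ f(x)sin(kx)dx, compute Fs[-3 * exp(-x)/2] -3 * k/(2 * k^2 + 2)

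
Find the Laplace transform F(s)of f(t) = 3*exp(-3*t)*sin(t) 3/((s+3)^2+1)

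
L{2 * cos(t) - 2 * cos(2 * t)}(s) 2 * s/(s^2 + 1) - 2 * s/(s^2 + 4)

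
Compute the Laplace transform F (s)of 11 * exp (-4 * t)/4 11/ (4 * (s + 4))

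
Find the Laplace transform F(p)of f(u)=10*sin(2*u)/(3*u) 10*atan(2/p)/3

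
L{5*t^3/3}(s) 10/s^4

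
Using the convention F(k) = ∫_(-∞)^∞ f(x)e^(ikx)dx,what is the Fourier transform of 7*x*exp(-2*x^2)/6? 7*sqrt(2)*I*sqrt(pi)*k*exp(-k^2/8)/48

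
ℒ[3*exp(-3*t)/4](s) 3/(4*(s + 3))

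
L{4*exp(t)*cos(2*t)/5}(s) 4*(s - 1)/(5*((s - 1)^2 + 4))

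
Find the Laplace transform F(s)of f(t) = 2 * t 2/s^2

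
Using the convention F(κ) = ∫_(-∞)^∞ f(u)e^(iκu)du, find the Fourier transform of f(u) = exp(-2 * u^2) sqrt(2) * sqrt(pi) * exp(-κ^2/8)/2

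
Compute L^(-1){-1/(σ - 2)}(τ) -exp(2 * τ)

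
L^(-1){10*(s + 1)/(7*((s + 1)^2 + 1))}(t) 10*exp(-t)*cos(t)/7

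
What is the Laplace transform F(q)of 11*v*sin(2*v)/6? 22*q/(3*(q^2 + 4)^2)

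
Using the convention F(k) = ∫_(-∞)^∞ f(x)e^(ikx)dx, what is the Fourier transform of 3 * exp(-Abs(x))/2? 3/(k^2 + 1)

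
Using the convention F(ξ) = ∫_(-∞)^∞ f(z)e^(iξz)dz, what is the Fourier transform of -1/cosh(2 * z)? -pi/(2 * cosh(pi * ξ/4))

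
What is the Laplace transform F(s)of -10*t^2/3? -20/(3*s^3)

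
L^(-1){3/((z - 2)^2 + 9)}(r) exp(2*r)*sin(3*r)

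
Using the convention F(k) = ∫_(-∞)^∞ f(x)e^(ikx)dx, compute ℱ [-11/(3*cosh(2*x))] -11*pi/(6*cosh(pi*k/4))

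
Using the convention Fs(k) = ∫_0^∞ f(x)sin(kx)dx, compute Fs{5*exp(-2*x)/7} 5*k/(7*(k^2 + 4))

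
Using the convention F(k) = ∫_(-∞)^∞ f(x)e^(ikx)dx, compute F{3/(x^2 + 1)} 3 * pi * exp(-Abs(k))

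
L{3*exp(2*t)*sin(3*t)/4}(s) 9/(4*((s - 2)^2 + 9))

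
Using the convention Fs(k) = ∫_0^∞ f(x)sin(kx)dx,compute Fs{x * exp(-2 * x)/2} 2 * k/(k^2+4)^2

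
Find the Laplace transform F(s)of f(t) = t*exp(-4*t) (s + 4)^(-2)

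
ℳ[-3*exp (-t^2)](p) -3*gamma (p/2)/2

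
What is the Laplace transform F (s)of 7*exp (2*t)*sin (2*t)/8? 7/ (4*( (s - 2)^2 + 4))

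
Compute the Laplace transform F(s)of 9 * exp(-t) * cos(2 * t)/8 9 * (s + 1)/(8 * ((s + 1)^2 + 4))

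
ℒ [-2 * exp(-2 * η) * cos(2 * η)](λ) 2 * (-λ - 2)/((λ + 2)^2 + 4)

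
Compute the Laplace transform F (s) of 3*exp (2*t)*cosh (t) 3*(s - 2) / ( (s - 2) ^2 - 1) 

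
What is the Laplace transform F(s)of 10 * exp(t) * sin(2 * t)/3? 20/(3 * ((s - 1)^2 + 4))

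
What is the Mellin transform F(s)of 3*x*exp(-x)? 3*gamma(s + 1)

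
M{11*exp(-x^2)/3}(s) 11*gamma(s/2)/6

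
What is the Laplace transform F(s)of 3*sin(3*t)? 9/(s^2 + 9)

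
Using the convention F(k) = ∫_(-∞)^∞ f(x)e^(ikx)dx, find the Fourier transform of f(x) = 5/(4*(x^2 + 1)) 5*pi*exp(-Abs(k))/4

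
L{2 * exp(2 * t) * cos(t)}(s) 2 * (s - 2)/((s - 2)^2 + 1)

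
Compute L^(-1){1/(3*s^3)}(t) t^2/6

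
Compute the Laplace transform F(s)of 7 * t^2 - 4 14/s^3 - 4/s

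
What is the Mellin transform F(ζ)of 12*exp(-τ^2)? 6*gamma(ζ/2)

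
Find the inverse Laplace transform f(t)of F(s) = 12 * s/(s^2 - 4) 12 * cosh(2 * t)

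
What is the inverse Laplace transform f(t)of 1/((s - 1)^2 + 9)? exp(t)*sin(3*t)/3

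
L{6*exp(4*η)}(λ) 6/(λ - 4)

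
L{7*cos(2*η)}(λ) 7*λ/(λ^2+4)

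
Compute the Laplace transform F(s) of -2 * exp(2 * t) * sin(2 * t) -4/((s - 2) ^2+4) 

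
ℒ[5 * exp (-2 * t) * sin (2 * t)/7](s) 10/ (7 * ( (s + 2)^2 + 4))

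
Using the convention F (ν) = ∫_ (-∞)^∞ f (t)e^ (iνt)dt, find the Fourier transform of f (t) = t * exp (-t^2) I * sqrt (pi) * ν * exp (-ν^2/4)/2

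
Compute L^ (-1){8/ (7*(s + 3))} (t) 8*exp (-3*t)/7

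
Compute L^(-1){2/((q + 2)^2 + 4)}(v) exp(-2*v)*sin(2*v)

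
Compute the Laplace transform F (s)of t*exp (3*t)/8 1/ (8*(s - 3)^2)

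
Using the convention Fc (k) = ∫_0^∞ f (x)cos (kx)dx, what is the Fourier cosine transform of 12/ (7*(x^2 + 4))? 3*pi*exp (-2*k)/7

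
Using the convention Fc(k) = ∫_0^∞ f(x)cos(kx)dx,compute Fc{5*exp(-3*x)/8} 15/(8*(k^2 + 9))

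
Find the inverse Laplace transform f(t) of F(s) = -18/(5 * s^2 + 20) -9 * sin(2 * t) /5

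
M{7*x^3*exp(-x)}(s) 7*gamma(s + 3)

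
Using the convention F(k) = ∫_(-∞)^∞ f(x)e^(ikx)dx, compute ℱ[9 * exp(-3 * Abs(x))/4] 27/(2 * (k^2 + 9))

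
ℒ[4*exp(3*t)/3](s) 4/(3*(s - 3))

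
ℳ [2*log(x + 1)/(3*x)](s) -2*pi*csc(pi*s)/(3*s - 3)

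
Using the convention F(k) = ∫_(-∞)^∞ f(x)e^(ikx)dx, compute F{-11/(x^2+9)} -11 * pi * exp(-3 * Abs(k))/3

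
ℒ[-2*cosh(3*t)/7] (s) -2*s/(7*s^2 - 63)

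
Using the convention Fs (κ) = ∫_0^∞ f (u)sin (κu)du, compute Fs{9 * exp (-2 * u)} 9 * κ/ (κ^2 + 4)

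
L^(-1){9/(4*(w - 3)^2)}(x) 9*x*exp(3*x)/4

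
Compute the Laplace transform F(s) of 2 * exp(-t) 2/(s + 1) 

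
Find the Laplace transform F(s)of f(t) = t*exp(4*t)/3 1/(3*(s - 4)^2)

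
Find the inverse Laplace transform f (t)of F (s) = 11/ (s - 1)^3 11*t^2*exp (t)/2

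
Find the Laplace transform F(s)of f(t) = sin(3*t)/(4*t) atan(3/s)/4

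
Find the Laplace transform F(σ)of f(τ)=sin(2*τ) 2/(σ^2 + 4)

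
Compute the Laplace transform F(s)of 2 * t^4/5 48/(5 * s^5)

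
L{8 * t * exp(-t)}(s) 8/(s + 1)^2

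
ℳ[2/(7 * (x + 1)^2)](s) -2 * pi * (s - 1)/(7 * sin(pi * s))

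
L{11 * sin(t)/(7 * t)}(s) 11 * atan(1/s)/7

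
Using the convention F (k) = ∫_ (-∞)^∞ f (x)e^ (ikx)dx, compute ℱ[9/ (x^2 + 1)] 9*pi*exp (-Abs (k))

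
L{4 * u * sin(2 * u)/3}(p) 16 * p/(3 * (p^2 + 4)^2)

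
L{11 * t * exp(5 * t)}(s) 11/(s - 5)^2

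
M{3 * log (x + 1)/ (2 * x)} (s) -3 * pi * csc (pi * s)/ (2 * s - 2)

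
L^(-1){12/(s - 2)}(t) 12 * exp(2 * t)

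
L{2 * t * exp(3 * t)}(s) 2/(s - 3)^2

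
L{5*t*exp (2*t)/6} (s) 5/ (6*(s - 2)^2)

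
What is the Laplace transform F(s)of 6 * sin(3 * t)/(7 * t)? 6 * atan(3/s)/7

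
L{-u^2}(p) -2/p^3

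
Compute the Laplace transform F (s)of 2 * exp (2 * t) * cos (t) 2 * (s - 2)/ ( (s - 2)^2 + 1)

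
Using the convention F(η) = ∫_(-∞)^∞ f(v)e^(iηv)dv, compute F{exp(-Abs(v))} 2/(η^2 + 1)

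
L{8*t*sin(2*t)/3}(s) 32*s/(3*(s^2+4)^2)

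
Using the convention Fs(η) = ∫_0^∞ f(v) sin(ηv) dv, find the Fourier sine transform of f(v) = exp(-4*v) η/(η^2 + 16) 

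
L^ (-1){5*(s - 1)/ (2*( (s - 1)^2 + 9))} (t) 5*exp (t)*cos (3*t)/2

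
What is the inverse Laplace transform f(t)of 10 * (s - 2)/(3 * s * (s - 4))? 10 * exp(2 * t) * cosh(2 * t)/3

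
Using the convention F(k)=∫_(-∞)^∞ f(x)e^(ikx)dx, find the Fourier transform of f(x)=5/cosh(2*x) 5*pi/(2*cosh(pi*k/4))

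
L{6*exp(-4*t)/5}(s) 6/(5*(s + 4))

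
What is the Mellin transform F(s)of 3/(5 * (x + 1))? 3 * pi * csc(pi * s)/5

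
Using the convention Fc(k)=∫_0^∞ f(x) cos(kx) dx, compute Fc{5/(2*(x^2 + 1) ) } 5*pi*exp(-k) /4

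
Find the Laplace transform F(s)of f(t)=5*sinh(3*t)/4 15/(4*(s^2 - 9))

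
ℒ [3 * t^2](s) 6/s^3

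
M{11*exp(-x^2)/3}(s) 11*gamma(s/2)/6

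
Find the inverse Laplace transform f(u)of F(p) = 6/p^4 u^3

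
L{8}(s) 8/s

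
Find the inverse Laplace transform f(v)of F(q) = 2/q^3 v^2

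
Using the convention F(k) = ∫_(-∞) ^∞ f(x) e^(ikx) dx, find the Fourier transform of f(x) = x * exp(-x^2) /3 I * sqrt(pi) * k * exp(-k^2/4) /6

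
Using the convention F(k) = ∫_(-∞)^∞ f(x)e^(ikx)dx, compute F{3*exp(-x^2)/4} 3*sqrt(pi)*exp(-k^2/4)/4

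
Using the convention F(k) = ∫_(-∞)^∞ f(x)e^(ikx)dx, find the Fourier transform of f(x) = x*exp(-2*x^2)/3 sqrt(2)*I*sqrt(pi)*k*exp(-k^2/8)/24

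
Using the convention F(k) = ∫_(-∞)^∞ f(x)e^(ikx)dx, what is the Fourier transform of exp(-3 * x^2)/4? sqrt(3) * sqrt(pi) * exp(-k^2/12)/12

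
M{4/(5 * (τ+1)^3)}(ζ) 2 * pi * (ζ - 2) * (ζ - 1)/(5 * sin(pi * ζ))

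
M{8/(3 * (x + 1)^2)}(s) -8 * pi * (s - 1)/(3 * sin(pi * s))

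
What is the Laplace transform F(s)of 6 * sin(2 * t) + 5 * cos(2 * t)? 12/(s^2 + 4) + 5 * s/(s^2 + 4)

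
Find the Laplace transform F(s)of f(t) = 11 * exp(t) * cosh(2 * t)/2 11 * (s - 1)/(2 * ((s - 1)^2 - 4))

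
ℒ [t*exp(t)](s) (s - 1)^(-2)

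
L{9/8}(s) 9/(8 * s)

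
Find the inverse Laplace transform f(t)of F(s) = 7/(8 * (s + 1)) 7 * exp(-t)/8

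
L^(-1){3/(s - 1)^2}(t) 3*t*exp(t)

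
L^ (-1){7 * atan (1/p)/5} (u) 7 * sin (u)/ (5 * u)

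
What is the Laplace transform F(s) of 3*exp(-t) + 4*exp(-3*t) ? 4/(s + 3) + 3/(s + 1) 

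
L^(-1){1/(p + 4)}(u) exp(-4 * u)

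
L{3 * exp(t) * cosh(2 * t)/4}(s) 3 * (s - 1)/(4 * ((s - 1)^2-4))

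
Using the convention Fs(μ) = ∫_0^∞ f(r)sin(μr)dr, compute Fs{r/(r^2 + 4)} pi*exp(-2*μ)/2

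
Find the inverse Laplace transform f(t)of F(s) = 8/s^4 4 * t^3/3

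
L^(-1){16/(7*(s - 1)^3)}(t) 8*t^2*exp(t)/7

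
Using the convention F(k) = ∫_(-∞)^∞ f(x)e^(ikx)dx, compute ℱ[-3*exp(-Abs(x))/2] -3/(k^2 + 1)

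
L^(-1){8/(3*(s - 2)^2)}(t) 8*t*exp(2*t)/3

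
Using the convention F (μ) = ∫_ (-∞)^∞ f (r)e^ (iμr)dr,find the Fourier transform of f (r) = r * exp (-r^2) I * sqrt (pi) * μ * exp (-μ^2/4)/2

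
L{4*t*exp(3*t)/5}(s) 4/(5*(s - 3)^2)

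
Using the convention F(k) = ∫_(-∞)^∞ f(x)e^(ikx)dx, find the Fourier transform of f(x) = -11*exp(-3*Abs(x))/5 -66/(5*k^2 + 45)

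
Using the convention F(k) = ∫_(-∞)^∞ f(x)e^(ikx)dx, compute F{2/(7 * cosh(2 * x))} pi/(7 * cosh(pi * k/4))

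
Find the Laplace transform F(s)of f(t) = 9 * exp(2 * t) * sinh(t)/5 9/(5 * ((s - 2)^2 - 1))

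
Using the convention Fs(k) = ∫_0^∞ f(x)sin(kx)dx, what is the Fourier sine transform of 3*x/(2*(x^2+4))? 3*pi*exp(-2*k)/4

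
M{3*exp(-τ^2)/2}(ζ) 3*gamma(ζ/2)/4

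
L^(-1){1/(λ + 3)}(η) exp(-3*η)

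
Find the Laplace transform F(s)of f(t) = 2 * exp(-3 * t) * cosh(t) 2 * (s + 3)/((s + 3)^2 - 1)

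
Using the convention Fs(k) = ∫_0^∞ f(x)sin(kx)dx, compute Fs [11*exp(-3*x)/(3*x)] 11*atan(k/3)/3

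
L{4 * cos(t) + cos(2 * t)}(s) s/(s^2 + 4) + 4 * s/(s^2 + 1)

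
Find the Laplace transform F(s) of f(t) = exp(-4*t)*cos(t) (s + 4) /((s + 4) ^2 + 1) 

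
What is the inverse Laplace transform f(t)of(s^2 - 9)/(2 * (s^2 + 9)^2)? t * cos(3 * t)/2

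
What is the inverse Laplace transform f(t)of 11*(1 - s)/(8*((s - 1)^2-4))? -11*exp(t)*cosh(2*t)/8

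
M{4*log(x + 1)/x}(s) -4*pi*csc(pi*s)/(s - 1)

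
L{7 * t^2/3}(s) 14/(3 * s^3)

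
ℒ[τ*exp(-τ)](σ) (σ+1)^(-2)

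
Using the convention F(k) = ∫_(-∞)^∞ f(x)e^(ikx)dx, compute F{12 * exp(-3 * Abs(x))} 72/(k^2 + 9)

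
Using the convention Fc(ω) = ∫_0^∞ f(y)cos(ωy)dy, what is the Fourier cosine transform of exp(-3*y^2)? sqrt(3)*sqrt(pi)*exp(-ω^2/12)/6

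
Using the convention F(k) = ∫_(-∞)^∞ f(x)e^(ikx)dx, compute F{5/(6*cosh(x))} 5*pi/(6*cosh(pi*k/2))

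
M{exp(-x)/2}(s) gamma(s)/2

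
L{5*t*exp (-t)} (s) 5/ (s + 1)^2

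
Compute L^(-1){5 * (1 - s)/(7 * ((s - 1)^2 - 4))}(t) -5 * exp(t) * cosh(2 * t)/7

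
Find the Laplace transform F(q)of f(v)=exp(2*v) 1/(q - 2)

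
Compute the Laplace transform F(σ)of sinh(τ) 1/(σ^2 - 1)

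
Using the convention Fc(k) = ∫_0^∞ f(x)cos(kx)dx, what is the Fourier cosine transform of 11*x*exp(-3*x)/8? 11*(9 - k^2)/(8*(k^2+9)^2)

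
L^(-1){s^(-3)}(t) t^2/2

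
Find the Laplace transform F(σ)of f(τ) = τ σ^(-2)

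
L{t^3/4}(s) 3/(2 * s^4)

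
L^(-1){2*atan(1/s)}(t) 2*sin(t)/t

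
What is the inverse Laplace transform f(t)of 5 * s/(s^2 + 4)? 5 * cos(2 * t)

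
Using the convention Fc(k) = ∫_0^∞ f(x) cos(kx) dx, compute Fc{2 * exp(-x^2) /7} sqrt(pi) * exp(-k^2/4) /7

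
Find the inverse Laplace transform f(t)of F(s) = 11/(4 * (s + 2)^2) 11 * t * exp(-2 * t)/4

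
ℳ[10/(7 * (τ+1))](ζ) 10 * pi * csc(pi * ζ)/7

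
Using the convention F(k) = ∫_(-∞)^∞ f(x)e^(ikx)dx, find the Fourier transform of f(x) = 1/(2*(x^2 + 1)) pi*exp(-Abs(k))/2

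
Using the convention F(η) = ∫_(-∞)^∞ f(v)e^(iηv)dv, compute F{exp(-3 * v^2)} sqrt(3) * sqrt(pi) * exp(-η^2/12)/3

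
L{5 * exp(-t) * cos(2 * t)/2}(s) 5 * (s+1)/(2 * ((s+1)^2+4))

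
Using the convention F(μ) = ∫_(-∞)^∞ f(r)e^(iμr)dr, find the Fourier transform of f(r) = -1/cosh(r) -pi/cosh(pi*μ/2)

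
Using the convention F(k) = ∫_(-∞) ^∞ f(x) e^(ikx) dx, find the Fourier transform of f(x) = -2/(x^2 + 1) -2*pi*exp(-Abs(k) ) 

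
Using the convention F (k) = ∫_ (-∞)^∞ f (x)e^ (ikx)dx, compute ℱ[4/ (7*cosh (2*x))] 2*pi/ (7*cosh (pi*k/4))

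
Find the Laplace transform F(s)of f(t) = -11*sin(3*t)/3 -11/(s^2+9)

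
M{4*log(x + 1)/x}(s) -4*pi*csc(pi*s)/(s - 1)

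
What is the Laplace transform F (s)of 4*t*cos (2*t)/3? 4*(s^2 - 4)/ (3*(s^2 + 4)^2)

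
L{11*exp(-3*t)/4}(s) 11/(4*(s + 3))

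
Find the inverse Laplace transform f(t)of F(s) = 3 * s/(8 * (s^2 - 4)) 3 * cosh(2 * t)/8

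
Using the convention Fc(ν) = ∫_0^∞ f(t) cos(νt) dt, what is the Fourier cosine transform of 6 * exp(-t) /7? 6/(7 * (ν^2 + 1) ) 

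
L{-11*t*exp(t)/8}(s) -11/(8*(s - 1)^2)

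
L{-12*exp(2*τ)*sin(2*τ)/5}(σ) -24/(5*(σ - 2)^2 + 20)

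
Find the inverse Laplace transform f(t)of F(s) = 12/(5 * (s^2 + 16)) 3 * sin(4 * t)/5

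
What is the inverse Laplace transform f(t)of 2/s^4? t^3/3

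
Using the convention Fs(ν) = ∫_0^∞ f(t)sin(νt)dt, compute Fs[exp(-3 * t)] ν/(ν^2 + 9)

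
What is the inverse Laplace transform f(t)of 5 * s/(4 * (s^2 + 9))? 5 * cos(3 * t)/4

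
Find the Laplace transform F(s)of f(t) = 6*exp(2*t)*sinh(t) 6/((s - 2)^2 - 1)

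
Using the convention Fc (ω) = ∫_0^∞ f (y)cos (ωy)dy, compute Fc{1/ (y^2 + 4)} pi*exp (-2*ω)/4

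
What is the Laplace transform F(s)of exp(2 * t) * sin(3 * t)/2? 3/(2 * ((s - 2)^2 + 9))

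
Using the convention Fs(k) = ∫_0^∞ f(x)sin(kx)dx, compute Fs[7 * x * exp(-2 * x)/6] 14 * k/(3 * (k^2+4)^2)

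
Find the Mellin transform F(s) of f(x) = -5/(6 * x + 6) -5 * pi * csc(pi * s) /6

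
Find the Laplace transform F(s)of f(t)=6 6/s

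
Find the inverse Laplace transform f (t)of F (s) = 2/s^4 t^3/3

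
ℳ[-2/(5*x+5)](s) -2*pi*csc(pi*s)/5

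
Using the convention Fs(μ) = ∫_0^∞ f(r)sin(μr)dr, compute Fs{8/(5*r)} 4*pi/5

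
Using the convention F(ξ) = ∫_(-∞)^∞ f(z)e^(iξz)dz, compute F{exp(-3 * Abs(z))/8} 3/(4 * (ξ^2 + 9))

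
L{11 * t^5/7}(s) 1320/(7 * s^6)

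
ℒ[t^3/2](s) 3/s^4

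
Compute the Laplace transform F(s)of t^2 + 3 3/s + 2/s^3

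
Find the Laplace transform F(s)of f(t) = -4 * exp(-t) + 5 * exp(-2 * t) 5/(s + 2)-4/(s + 1)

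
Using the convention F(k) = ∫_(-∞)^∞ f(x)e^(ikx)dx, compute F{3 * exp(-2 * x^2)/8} 3 * sqrt(2) * sqrt(pi) * exp(-k^2/8)/16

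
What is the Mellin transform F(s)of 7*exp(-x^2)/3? 7*gamma(s/2)/6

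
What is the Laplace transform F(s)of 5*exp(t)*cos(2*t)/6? 5*(s - 1)/(6*((s - 1)^2 + 4))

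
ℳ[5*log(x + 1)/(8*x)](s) -5*pi*csc(pi*s)/(8*s - 8)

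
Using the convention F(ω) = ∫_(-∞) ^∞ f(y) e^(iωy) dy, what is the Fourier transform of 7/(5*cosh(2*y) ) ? 7*pi/(10*cosh(pi*ω/4) ) 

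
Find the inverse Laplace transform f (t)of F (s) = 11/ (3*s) 11/3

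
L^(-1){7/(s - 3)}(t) 7*exp(3*t)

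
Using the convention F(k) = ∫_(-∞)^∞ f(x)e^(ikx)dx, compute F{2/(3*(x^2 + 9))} 2*pi*exp(-3*Abs(k))/9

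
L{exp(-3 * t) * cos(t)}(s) (s + 3)/((s + 3)^2 + 1)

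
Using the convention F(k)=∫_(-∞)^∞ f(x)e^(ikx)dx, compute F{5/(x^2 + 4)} 5 * pi * exp(-2 * Abs(k))/2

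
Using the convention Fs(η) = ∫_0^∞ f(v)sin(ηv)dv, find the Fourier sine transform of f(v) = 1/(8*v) pi/16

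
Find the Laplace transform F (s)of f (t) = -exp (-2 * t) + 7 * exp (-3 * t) 7/ (s + 3) - 1/ (s + 2)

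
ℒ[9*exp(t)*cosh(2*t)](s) 9*(s - 1)/((s - 1)^2 - 4)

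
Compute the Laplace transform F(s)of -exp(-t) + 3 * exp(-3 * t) 3/(s + 3)-1/(s + 1)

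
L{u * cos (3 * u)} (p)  (p^2 - 9)/ (p^2 + 9)^2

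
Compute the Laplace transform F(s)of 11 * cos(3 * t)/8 11 * s/(8 * (s^2+9))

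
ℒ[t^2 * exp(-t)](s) 2/(s+1)^3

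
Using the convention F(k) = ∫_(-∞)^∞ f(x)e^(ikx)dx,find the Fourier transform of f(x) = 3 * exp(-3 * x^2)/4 sqrt(3) * sqrt(pi) * exp(-k^2/12)/4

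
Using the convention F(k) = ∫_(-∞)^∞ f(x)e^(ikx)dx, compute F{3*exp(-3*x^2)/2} sqrt(3)*sqrt(pi)*exp(-k^2/12)/2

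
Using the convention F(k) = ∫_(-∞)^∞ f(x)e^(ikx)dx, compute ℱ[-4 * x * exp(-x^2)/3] -2 * I * sqrt(pi) * k * exp(-k^2/4)/3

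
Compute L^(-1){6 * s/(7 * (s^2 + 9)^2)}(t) t * sin(3 * t)/7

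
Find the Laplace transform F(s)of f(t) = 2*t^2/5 4/(5*s^3)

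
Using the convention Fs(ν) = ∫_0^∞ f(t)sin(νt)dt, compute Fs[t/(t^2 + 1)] pi * exp(-ν)/2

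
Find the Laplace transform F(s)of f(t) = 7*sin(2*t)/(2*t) 7*atan(2/s)/2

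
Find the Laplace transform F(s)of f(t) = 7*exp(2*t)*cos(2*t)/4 7*(s - 2)/(4*((s - 2)^2 + 4))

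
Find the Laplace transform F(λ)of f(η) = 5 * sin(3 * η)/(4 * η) 5 * atan(3/λ)/4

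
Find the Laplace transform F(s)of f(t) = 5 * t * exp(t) 5/(s - 1)^2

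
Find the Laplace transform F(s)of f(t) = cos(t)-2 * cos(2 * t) s/(s^2+1)-2 * s/(s^2+4)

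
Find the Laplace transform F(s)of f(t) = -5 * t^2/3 -10/(3 * s^3)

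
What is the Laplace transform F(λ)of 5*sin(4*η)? 20/(λ^2 + 16)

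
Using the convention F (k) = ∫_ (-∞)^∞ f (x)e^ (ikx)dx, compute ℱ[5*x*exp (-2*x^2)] 5*sqrt (2)*I*sqrt (pi)*k*exp (-k^2/8)/8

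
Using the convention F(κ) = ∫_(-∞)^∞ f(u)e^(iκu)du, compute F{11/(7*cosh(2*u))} 11*pi/(14*cosh(pi*κ/4))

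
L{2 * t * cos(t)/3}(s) 2 * (s^2 - 1)/(3 * (s^2 + 1)^2)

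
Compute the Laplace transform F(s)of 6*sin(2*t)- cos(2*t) 12/(s^2+4)- s/(s^2+4)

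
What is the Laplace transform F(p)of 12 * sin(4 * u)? 48/(p^2 + 16)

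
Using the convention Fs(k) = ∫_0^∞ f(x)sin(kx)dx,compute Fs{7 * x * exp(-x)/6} 7 * k/(3 * (k^2 + 1)^2)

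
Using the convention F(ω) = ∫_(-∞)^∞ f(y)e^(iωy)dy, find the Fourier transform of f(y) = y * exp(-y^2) I * sqrt(pi) * ω * exp(-ω^2/4)/2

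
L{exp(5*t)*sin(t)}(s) 1/((s - 5)^2 + 1)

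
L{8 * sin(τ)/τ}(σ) 8 * atan(1/σ)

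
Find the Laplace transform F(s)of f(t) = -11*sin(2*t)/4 -11/(2*s^2 + 8)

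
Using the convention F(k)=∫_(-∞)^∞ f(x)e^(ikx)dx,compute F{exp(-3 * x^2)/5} sqrt(3) * sqrt(pi) * exp(-k^2/12)/15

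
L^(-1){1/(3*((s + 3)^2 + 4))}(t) exp(-3*t)*sin(2*t)/6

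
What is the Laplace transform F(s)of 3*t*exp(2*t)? 3/(s - 2)^2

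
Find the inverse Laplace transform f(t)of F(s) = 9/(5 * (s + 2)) 9 * exp(-2 * t)/5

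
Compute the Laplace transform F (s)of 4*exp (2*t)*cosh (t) 4*(s - 2)/ ( (s - 2)^2 - 1)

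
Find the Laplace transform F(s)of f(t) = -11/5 -11/(5 * s)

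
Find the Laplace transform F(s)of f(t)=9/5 9/(5 * s)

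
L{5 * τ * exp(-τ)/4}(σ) 5/(4 * (σ + 1)^2)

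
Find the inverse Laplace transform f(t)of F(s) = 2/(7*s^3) t^2/7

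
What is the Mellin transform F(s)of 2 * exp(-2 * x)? 2^(1 - s) * gamma(s)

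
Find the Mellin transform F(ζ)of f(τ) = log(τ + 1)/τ -pi*csc(pi*ζ)/(ζ - 1)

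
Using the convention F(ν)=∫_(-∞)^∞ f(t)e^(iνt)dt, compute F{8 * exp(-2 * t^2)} 4 * sqrt(2) * sqrt(pi) * exp(-ν^2/8)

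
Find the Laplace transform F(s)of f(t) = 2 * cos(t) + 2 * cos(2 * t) 2 * s/(s^2 + 4) + 2 * s/(s^2 + 1)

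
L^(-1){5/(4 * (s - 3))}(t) 5 * exp(3 * t)/4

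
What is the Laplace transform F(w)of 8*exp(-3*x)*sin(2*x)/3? 16/(3*((w + 3)^2 + 4))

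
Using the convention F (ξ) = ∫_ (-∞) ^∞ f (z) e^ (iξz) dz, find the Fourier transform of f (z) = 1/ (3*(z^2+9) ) pi*exp (-3*Abs (ξ) ) /9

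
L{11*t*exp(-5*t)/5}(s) 11/(5*(s + 5)^2)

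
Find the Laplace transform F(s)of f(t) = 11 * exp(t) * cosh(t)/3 11 * (s - 1)/(3 * s * (s - 2))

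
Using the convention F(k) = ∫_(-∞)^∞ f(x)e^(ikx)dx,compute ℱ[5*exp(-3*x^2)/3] 5*sqrt(3)*sqrt(pi)*exp(-k^2/12)/9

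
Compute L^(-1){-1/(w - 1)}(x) -exp(x)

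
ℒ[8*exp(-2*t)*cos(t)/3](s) 8*(s+2)/(3*((s+2)^2+1))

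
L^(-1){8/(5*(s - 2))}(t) 8*exp(2*t)/5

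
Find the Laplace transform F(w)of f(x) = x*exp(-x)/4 1/(4*(w + 1)^2)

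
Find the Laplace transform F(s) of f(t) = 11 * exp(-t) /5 11/(5 * (s+1) ) 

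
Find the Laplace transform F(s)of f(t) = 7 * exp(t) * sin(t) 7/((s - 1)^2 + 1)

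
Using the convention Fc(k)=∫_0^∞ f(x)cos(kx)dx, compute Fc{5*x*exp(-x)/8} 5*(1 - k^2)/(8*(k^2 + 1)^2)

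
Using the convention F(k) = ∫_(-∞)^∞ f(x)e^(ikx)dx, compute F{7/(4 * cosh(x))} 7 * pi/(4 * cosh(pi * k/2))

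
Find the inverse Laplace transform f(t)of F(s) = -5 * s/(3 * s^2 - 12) -5 * cosh(2 * t)/3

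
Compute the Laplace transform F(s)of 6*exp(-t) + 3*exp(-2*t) 6/(s + 1) + 3/(s + 2)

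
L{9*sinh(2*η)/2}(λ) 9/(λ^2 - 4)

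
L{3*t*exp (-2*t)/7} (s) 3/ (7*(s + 2)^2)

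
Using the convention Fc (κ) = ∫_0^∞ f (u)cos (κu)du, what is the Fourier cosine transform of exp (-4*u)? 4/ (κ^2 + 16)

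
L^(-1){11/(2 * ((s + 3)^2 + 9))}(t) 11 * exp(-3 * t) * sin(3 * t)/6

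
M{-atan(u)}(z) pi*sec(pi*z/2)/(2*z)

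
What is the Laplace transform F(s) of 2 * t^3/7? 12/(7 * s^4) 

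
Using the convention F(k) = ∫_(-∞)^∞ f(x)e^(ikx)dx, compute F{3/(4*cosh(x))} 3*pi/(4*cosh(pi*k/2))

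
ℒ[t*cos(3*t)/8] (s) (s^2 - 9)/(8*(s^2+9)^2)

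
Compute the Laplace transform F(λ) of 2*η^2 4/λ^3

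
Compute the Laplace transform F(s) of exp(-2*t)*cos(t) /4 (s+2) /(4*((s+2) ^2+1) ) 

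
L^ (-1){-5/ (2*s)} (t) -5/2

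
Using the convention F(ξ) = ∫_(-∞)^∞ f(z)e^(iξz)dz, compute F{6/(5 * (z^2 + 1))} 6 * pi * exp(-Abs(ξ))/5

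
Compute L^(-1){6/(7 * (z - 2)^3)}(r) 3 * r^2 * exp(2 * r)/7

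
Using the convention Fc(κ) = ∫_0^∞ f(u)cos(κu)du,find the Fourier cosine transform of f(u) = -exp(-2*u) -2/(κ^2 + 4)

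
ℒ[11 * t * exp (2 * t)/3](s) 11/ (3 * (s - 2)^2)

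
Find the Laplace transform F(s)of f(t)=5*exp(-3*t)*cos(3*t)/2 5*(s + 3)/(2*((s + 3)^2 + 9))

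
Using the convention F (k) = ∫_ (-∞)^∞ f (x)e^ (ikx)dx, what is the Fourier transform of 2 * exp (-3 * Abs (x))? 12/ (k^2 + 9)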